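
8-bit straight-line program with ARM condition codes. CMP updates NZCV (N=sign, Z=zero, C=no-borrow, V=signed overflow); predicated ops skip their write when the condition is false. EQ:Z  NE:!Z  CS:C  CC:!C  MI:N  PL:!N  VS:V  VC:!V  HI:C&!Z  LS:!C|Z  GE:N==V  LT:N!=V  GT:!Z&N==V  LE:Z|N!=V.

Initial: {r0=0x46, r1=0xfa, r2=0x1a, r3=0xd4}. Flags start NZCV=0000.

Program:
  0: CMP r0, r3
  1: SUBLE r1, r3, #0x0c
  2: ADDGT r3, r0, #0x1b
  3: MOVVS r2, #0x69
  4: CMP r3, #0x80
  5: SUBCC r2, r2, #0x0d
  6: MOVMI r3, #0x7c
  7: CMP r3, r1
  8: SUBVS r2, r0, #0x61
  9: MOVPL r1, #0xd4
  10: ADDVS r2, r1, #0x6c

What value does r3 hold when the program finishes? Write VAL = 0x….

VAL = 0x7c

[0] flags=0000 → (cmp)
[1] flags=0000 LE?F → skip
[2] flags=0000 GT?T → r3=0x61
[3] flags=0000 VS?F → skip
[4] flags=1001 → (cmp)
[5] flags=1001 CC?T → r2=0x0d
[6] flags=1001 MI?T → r3=0x7c
[7] flags=1001 → (cmp)
[8] flags=1001 VS?T → r2=0xe5
[9] flags=1001 PL?F → skip
[10] flags=1001 VS?T → r2=0x66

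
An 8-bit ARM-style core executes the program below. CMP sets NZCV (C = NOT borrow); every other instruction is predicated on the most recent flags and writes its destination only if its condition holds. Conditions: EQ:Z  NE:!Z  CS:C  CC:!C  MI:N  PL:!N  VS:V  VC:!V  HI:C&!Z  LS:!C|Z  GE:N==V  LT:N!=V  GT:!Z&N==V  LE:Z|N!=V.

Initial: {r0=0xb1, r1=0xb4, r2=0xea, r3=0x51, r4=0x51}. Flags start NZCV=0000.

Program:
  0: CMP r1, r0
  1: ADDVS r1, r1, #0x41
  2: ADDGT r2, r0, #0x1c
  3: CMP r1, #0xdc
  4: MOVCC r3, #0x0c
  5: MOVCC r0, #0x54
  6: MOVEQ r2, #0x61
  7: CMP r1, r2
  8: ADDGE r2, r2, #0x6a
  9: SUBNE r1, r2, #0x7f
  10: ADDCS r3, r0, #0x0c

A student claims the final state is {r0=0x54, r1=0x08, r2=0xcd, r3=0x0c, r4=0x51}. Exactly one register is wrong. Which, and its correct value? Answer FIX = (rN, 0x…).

FIX = (r1, 0x4e)

[0] flags=0010 → (cmp)
[1] flags=0010 VS?F → skip
[2] flags=0010 GT?T → r2=0xcd
[3] flags=1000 → (cmp)
[4] flags=1000 CC?T → r3=0x0c
[5] flags=1000 CC?T → r0=0x54
[6] flags=1000 EQ?F → skip
[7] flags=1000 → (cmp)
[8] flags=1000 GE?F → skip
[9] flags=1000 NE?T → r1=0x4e
[10] flags=1000 CS?F → skip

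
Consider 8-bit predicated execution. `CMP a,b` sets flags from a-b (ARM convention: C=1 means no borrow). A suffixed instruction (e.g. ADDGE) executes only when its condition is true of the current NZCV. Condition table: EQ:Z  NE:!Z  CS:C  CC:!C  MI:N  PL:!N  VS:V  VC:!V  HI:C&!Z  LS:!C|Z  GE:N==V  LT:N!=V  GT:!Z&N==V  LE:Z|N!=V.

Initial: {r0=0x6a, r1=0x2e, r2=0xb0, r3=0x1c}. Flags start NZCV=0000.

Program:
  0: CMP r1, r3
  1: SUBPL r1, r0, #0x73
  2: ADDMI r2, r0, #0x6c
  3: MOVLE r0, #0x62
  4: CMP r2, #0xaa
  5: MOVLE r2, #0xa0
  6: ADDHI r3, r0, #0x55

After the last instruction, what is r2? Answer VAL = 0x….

[0] flags=0010 → (cmp)
[1] flags=0010 PL?T → r1=0xf7
[2] flags=0010 MI?F → skip
[3] flags=0010 LE?F → skip
[4] flags=0010 → (cmp)
[5] flags=0010 LE?F → skip
[6] flags=0010 HI?T → r3=0xbf

VAL = 0xb0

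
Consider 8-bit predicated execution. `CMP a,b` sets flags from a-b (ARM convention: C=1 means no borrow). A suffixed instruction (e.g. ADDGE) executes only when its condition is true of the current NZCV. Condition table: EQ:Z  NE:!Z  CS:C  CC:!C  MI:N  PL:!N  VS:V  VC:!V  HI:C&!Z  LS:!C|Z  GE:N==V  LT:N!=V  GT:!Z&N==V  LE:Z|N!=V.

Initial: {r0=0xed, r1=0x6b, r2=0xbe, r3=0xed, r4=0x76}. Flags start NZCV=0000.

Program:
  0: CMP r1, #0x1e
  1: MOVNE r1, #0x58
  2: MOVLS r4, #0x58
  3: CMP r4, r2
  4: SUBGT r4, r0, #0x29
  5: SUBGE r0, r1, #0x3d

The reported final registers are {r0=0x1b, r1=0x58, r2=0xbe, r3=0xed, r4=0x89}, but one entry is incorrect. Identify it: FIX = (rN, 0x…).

[0] flags=0010 → (cmp)
[1] flags=0010 NE?T → r1=0x58
[2] flags=0010 LS?F → skip
[3] flags=1001 → (cmp)
[4] flags=1001 GT?T → r4=0xc4
[5] flags=1001 GE?T → r0=0x1b

FIX = (r4, 0xc4)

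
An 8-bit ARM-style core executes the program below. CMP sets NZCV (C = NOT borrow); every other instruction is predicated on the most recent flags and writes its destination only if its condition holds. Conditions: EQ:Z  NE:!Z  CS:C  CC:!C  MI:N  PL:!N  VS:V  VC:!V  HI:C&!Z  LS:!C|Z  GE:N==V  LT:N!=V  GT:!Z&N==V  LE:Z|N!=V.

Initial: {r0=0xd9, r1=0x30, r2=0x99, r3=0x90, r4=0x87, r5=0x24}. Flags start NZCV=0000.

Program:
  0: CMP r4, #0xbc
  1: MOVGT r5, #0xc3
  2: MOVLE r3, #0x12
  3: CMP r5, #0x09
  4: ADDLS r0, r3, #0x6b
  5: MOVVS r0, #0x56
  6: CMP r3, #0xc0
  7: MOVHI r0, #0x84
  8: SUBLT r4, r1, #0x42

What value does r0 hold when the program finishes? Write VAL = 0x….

VAL = 0xd9

[0] flags=1000 → (cmp)
[1] flags=1000 GT?F → skip
[2] flags=1000 LE?T → r3=0x12
[3] flags=0010 → (cmp)
[4] flags=0010 LS?F → skip
[5] flags=0010 VS?F → skip
[6] flags=0000 → (cmp)
[7] flags=0000 HI?F → skip
[8] flags=0000 LT?F → skip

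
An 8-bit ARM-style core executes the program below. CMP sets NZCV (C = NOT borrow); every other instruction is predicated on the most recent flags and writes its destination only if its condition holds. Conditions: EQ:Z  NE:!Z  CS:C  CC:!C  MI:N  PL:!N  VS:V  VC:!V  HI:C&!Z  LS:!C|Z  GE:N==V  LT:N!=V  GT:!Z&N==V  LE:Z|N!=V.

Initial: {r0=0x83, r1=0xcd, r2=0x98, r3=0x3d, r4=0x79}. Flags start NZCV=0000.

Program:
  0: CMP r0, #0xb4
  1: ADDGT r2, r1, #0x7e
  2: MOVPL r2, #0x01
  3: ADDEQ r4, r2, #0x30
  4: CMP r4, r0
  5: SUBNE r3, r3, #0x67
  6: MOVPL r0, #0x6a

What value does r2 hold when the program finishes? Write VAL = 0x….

[0] flags=1000 → (cmp)
[1] flags=1000 GT?F → skip
[2] flags=1000 PL?F → skip
[3] flags=1000 EQ?F → skip
[4] flags=1001 → (cmp)
[5] flags=1001 NE?T → r3=0xd6
[6] flags=1001 PL?F → skip

VAL = 0x98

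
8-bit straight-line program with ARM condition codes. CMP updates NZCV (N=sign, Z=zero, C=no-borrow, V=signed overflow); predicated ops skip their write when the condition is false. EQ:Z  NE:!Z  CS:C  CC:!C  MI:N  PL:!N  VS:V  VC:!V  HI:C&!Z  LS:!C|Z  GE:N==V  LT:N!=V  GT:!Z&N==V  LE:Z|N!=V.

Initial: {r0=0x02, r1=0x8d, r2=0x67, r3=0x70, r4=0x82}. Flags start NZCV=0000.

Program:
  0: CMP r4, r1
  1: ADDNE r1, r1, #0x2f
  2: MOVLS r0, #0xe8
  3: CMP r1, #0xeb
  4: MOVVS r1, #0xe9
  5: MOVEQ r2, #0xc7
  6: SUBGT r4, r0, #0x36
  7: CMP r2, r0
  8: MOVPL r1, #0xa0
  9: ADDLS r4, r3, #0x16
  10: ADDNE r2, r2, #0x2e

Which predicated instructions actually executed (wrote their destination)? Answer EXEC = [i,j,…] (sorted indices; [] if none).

EXEC = [1,2,8,9,10]

0: ✓ CMP  NZCV=1000
1: ✓ ADDNE  r1←0xbc
2: ✓ MOVLS  r0←0xe8
3: ✓ CMP  NZCV=1000
4: · MOVVS
5: · MOVEQ
6: · SUBGT
7: ✓ CMP  NZCV=0000
8: ✓ MOVPL  r1←0xa0
9: ✓ ADDLS  r4←0x86
10: ✓ ADDNE  r2←0x95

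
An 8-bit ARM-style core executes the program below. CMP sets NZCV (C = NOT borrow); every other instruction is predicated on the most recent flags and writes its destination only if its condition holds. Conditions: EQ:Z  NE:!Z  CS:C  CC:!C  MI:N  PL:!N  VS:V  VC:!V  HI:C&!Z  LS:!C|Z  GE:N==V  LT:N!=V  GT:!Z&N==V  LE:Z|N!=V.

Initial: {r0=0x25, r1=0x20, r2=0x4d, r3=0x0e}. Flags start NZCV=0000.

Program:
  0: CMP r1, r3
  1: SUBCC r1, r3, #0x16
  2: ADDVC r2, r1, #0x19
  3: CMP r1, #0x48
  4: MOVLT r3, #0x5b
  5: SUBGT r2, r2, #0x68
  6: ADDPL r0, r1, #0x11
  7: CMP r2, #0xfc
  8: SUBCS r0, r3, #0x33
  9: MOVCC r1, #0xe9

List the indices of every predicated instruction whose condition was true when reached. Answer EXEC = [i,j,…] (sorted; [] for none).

0: ✓ CMP  NZCV=0010
1: · SUBCC
2: ✓ ADDVC  r2←0x39
3: ✓ CMP  NZCV=1000
4: ✓ MOVLT  r3←0x5b
5: · SUBGT
6: · ADDPL
7: ✓ CMP  NZCV=0000
8: · SUBCS
9: ✓ MOVCC  r1←0xe9

EXEC = [2,4,9]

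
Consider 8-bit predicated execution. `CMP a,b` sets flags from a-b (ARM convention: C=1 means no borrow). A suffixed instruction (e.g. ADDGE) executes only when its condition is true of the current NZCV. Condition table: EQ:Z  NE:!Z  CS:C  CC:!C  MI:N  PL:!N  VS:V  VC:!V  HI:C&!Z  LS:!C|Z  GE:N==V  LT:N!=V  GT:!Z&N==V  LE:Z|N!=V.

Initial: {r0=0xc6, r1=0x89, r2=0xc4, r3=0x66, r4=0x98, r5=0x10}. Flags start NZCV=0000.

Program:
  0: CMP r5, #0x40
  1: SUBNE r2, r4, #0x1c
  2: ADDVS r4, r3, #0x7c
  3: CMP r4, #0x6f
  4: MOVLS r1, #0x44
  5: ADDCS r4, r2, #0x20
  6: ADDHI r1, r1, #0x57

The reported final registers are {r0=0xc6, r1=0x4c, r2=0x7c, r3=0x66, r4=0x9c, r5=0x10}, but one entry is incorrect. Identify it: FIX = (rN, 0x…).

[0] flags=1000 → (cmp)
[1] flags=1000 NE?T → r2=0x7c
[2] flags=1000 VS?F → skip
[3] flags=0011 → (cmp)
[4] flags=0011 LS?F → skip
[5] flags=0011 CS?T → r4=0x9c
[6] flags=0011 HI?T → r1=0xe0

FIX = (r1, 0xe0)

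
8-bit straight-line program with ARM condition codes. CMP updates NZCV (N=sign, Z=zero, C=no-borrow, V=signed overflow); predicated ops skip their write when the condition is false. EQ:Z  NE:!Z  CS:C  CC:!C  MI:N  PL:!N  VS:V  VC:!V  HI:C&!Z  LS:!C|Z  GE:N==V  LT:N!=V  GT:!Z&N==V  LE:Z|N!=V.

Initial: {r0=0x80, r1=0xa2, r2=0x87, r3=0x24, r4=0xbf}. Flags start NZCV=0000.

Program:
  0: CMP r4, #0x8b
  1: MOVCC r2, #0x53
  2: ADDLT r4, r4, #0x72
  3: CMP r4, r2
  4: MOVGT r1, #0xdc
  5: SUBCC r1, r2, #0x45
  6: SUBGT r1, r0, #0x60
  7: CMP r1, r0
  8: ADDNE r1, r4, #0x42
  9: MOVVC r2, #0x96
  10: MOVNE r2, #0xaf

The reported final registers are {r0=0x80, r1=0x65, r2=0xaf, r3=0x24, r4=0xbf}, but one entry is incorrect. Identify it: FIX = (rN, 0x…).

FIX = (r1, 0x01)

0: ✓ CMP  NZCV=0010
1: · MOVCC
2: · ADDLT
3: ✓ CMP  NZCV=0010
4: ✓ MOVGT  r1←0xdc
5: · SUBCC
6: ✓ SUBGT  r1←0x20
7: ✓ CMP  NZCV=1001
8: ✓ ADDNE  r1←0x01
9: · MOVVC
10: ✓ MOVNE  r2←0xaf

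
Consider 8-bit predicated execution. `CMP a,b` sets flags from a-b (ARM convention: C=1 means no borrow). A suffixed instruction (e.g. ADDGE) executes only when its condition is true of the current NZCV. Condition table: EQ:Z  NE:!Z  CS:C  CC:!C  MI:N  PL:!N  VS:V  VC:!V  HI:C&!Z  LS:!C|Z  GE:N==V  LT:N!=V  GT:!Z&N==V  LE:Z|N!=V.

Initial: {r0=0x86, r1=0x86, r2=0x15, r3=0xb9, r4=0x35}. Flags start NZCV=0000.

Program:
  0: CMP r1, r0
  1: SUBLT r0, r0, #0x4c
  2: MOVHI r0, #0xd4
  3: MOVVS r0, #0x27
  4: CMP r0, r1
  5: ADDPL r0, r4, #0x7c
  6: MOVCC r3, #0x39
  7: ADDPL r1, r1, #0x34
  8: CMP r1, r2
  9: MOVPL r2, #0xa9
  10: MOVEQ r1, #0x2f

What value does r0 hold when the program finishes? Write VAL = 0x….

0: ✓ CMP  NZCV=0110
1: · SUBLT
2: · MOVHI
3: · MOVVS
4: ✓ CMP  NZCV=0110
5: ✓ ADDPL  r0←0xb1
6: · MOVCC
7: ✓ ADDPL  r1←0xba
8: ✓ CMP  NZCV=1010
9: · MOVPL
10: · MOVEQ

VAL = 0xb1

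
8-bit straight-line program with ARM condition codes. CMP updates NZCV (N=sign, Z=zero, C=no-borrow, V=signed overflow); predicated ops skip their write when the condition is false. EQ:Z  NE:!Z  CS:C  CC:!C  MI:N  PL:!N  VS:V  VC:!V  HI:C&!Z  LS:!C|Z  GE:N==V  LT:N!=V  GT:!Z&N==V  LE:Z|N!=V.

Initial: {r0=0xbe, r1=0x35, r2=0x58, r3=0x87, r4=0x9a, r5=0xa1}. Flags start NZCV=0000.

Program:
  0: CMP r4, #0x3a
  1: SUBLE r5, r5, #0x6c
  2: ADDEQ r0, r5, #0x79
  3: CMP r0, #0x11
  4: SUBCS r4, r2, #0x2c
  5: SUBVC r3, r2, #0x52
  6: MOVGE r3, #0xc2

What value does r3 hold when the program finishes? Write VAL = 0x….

[0] flags=0011 → (cmp)
[1] flags=0011 LE?T → r5=0x35
[2] flags=0011 EQ?F → skip
[3] flags=1010 → (cmp)
[4] flags=1010 CS?T → r4=0x2c
[5] flags=1010 VC?T → r3=0x06
[6] flags=1010 GE?F → skip

VAL = 0x06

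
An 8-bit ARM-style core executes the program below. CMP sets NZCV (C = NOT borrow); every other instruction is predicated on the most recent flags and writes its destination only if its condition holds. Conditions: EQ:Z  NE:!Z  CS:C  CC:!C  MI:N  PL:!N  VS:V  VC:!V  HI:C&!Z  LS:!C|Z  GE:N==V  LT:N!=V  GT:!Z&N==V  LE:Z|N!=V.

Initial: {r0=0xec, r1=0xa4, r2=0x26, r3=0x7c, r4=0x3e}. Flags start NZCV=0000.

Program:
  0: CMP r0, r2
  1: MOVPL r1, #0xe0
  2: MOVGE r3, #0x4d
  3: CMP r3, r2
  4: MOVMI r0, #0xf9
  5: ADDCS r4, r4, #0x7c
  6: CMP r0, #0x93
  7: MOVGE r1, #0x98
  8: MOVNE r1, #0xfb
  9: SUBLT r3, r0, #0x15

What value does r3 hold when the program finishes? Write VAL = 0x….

[0] flags=1010 → (cmp)
[1] flags=1010 PL?F → skip
[2] flags=1010 GE?F → skip
[3] flags=0010 → (cmp)
[4] flags=0010 MI?F → skip
[5] flags=0010 CS?T → r4=0xba
[6] flags=0010 → (cmp)
[7] flags=0010 GE?T → r1=0x98
[8] flags=0010 NE?T → r1=0xfb
[9] flags=0010 LT?F → skip

VAL = 0x7c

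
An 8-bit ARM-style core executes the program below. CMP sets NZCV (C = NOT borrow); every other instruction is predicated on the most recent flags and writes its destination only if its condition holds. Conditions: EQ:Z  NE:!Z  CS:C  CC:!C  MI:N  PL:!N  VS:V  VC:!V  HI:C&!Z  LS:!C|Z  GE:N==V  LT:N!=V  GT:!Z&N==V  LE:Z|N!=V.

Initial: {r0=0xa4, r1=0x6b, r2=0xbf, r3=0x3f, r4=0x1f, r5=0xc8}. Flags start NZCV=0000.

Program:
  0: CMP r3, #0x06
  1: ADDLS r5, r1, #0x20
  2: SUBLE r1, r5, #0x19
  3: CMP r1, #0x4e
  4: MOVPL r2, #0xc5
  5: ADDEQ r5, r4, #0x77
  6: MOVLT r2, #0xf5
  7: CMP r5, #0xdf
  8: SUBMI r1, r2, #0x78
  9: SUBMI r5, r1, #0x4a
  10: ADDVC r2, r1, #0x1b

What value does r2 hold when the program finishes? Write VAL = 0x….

VAL = 0x68

[0] flags=0010 → (cmp)
[1] flags=0010 LS?F → skip
[2] flags=0010 LE?F → skip
[3] flags=0010 → (cmp)
[4] flags=0010 PL?T → r2=0xc5
[5] flags=0010 EQ?F → skip
[6] flags=0010 LT?F → skip
[7] flags=1000 → (cmp)
[8] flags=1000 MI?T → r1=0x4d
[9] flags=1000 MI?T → r5=0x03
[10] flags=1000 VC?T → r2=0x68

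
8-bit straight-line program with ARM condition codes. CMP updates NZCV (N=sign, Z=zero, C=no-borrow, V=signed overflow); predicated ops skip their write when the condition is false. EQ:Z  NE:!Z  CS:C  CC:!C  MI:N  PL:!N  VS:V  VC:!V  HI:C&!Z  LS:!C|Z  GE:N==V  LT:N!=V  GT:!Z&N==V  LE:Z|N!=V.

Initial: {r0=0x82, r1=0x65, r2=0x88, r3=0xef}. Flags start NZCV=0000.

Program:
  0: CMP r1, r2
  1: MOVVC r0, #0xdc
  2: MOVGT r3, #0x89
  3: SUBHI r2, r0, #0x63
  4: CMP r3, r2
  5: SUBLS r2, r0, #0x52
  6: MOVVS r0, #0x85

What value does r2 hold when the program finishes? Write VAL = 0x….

VAL = 0x88

0: ✓ CMP  NZCV=1001
1: · MOVVC
2: ✓ MOVGT  r3←0x89
3: · SUBHI
4: ✓ CMP  NZCV=0010
5: · SUBLS
6: · MOVVS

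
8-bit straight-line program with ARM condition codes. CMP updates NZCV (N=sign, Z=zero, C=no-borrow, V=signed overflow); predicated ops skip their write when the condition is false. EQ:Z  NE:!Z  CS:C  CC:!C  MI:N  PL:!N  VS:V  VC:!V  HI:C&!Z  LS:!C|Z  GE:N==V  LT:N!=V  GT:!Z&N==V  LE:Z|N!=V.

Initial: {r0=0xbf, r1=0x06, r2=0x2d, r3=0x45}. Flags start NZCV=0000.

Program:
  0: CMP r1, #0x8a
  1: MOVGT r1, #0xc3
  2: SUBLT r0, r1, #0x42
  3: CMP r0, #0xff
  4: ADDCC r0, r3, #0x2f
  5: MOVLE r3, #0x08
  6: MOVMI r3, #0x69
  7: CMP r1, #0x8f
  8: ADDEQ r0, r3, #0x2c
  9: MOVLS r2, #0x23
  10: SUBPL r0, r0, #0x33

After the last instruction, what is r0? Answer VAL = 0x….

0: ✓ CMP  NZCV=0000
1: ✓ MOVGT  r1←0xc3
2: · SUBLT
3: ✓ CMP  NZCV=1000
4: ✓ ADDCC  r0←0x74
5: ✓ MOVLE  r3←0x08
6: ✓ MOVMI  r3←0x69
7: ✓ CMP  NZCV=0010
8: · ADDEQ
9: · MOVLS
10: ✓ SUBPL  r0←0x41

VAL = 0x41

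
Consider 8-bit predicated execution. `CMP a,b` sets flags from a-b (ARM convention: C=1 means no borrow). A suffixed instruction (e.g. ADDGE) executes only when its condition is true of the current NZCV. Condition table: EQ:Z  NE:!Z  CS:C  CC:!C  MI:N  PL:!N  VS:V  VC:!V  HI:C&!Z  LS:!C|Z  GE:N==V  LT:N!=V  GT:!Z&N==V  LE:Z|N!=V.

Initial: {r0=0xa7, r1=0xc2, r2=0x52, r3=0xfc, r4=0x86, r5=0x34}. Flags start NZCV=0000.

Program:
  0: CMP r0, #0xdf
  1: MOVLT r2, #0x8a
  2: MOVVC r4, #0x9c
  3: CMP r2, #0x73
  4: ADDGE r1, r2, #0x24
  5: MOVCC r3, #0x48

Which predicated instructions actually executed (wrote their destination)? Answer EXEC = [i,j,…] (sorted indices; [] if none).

EXEC = [1,2]

0: ✓ CMP  NZCV=1000
1: ✓ MOVLT  r2←0x8a
2: ✓ MOVVC  r4←0x9c
3: ✓ CMP  NZCV=0011
4: · ADDGE
5: · MOVCC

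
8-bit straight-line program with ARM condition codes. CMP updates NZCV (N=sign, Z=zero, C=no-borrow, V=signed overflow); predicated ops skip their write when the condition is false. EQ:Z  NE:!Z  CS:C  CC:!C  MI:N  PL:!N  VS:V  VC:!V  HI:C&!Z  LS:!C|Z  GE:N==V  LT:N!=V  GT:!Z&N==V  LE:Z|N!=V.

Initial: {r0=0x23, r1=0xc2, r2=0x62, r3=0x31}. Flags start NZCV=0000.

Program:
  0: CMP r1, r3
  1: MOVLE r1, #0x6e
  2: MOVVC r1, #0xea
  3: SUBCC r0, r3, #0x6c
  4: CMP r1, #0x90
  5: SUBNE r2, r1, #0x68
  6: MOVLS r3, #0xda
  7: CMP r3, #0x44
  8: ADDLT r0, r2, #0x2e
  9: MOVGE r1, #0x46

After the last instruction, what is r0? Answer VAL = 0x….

VAL = 0xb0

[0] flags=1010 → (cmp)
[1] flags=1010 LE?T → r1=0x6e
[2] flags=1010 VC?T → r1=0xea
[3] flags=1010 CC?F → skip
[4] flags=0010 → (cmp)
[5] flags=0010 NE?T → r2=0x82
[6] flags=0010 LS?F → skip
[7] flags=1000 → (cmp)
[8] flags=1000 LT?T → r0=0xb0
[9] flags=1000 GE?F → skip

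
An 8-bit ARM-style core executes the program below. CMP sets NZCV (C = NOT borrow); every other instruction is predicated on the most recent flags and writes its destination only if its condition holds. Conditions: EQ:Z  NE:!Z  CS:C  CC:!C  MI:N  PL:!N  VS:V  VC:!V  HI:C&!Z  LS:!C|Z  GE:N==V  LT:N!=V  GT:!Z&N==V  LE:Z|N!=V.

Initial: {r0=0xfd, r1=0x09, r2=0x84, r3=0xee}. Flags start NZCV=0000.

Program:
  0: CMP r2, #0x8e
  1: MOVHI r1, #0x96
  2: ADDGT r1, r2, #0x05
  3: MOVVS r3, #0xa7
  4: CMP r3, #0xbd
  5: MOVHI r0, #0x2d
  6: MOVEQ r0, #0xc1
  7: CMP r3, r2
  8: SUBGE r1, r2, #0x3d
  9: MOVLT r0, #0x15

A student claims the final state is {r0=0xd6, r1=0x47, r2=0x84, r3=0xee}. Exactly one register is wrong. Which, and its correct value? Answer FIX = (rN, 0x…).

[0] flags=1000 → (cmp)
[1] flags=1000 HI?F → skip
[2] flags=1000 GT?F → skip
[3] flags=1000 VS?F → skip
[4] flags=0010 → (cmp)
[5] flags=0010 HI?T → r0=0x2d
[6] flags=0010 EQ?F → skip
[7] flags=0010 → (cmp)
[8] flags=0010 GE?T → r1=0x47
[9] flags=0010 LT?F → skip

FIX = (r0, 0x2d)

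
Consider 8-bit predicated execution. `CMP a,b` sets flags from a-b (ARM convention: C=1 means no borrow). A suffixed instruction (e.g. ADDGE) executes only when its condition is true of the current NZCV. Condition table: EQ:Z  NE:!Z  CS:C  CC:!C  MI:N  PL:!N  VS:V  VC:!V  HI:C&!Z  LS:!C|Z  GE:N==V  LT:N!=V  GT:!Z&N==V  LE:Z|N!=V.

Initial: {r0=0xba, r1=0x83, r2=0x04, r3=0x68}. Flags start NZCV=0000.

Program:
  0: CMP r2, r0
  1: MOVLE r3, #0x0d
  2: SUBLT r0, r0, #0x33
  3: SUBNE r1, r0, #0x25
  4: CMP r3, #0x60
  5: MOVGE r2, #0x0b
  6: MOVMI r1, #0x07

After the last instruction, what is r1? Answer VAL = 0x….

0: ✓ CMP  NZCV=0000
1: · MOVLE
2: · SUBLT
3: ✓ SUBNE  r1←0x95
4: ✓ CMP  NZCV=0010
5: ✓ MOVGE  r2←0x0b
6: · MOVMI

VAL = 0x95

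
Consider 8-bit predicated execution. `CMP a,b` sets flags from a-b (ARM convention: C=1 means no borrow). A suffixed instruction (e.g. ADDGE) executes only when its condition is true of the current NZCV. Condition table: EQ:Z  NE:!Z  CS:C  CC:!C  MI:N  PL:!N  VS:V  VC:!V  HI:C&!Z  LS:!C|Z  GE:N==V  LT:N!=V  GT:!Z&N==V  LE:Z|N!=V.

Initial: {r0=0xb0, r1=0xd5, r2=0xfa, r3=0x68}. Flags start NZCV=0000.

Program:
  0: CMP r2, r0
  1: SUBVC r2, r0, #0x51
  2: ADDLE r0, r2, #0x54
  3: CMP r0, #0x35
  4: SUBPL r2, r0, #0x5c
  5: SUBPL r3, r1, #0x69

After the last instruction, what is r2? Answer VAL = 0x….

[0] flags=0010 → (cmp)
[1] flags=0010 VC?T → r2=0x5f
[2] flags=0010 LE?F → skip
[3] flags=0011 → (cmp)
[4] flags=0011 PL?T → r2=0x54
[5] flags=0011 PL?T → r3=0x6c

VAL = 0x54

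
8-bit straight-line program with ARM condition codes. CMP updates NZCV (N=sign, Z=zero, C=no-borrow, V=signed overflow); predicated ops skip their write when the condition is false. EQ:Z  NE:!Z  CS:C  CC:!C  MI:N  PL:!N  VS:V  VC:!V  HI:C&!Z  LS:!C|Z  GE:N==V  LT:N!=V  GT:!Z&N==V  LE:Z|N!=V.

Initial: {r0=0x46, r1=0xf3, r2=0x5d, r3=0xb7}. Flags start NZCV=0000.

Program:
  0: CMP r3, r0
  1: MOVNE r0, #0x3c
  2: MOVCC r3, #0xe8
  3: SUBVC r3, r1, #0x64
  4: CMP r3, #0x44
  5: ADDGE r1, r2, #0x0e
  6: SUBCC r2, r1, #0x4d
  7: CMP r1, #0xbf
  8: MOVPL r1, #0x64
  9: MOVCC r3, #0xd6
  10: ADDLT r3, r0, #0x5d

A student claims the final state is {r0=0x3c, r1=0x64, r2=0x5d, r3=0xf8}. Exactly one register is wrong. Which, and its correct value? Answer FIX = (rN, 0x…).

0: ✓ CMP  NZCV=0011
1: ✓ MOVNE  r0←0x3c
2: · MOVCC
3: · SUBVC
4: ✓ CMP  NZCV=0011
5: · ADDGE
6: · SUBCC
7: ✓ CMP  NZCV=0010
8: ✓ MOVPL  r1←0x64
9: · MOVCC
10: · ADDLT

FIX = (r3, 0xb7)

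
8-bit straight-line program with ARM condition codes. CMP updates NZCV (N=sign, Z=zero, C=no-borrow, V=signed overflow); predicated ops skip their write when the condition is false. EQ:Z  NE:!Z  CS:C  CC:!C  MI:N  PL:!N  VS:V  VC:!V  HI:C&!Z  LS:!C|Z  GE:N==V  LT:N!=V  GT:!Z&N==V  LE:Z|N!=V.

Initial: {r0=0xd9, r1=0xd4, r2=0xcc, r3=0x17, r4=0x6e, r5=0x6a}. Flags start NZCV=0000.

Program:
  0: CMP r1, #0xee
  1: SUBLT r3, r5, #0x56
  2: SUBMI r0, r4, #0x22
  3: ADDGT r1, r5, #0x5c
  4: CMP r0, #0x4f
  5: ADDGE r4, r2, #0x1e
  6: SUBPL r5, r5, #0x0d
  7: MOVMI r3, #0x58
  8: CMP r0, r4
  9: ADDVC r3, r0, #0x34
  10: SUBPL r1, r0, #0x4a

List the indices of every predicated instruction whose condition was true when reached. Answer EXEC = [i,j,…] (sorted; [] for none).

EXEC = [1,2,7,9]

[0] flags=1000 → (cmp)
[1] flags=1000 LT?T → r3=0x14
[2] flags=1000 MI?T → r0=0x4c
[3] flags=1000 GT?F → skip
[4] flags=1000 → (cmp)
[5] flags=1000 GE?F → skip
[6] flags=1000 PL?F → skip
[7] flags=1000 MI?T → r3=0x58
[8] flags=1000 → (cmp)
[9] flags=1000 VC?T → r3=0x80
[10] flags=1000 PL?F → skip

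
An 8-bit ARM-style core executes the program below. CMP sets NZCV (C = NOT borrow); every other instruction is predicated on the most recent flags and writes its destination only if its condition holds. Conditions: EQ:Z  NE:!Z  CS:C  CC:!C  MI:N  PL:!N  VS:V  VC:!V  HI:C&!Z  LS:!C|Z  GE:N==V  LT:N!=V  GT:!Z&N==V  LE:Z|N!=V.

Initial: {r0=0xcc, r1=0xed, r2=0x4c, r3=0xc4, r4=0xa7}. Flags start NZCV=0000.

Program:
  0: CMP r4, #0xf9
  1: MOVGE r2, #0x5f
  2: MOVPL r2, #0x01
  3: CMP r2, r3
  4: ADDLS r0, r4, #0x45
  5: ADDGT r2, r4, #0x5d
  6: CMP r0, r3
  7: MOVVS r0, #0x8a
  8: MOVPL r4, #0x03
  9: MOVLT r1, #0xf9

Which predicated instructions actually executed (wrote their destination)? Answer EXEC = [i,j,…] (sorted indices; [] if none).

EXEC = [4,5,8]

0: ✓ CMP  NZCV=1000
1: · MOVGE
2: · MOVPL
3: ✓ CMP  NZCV=1001
4: ✓ ADDLS  r0←0xec
5: ✓ ADDGT  r2←0x04
6: ✓ CMP  NZCV=0010
7: · MOVVS
8: ✓ MOVPL  r4←0x03
9: · MOVLT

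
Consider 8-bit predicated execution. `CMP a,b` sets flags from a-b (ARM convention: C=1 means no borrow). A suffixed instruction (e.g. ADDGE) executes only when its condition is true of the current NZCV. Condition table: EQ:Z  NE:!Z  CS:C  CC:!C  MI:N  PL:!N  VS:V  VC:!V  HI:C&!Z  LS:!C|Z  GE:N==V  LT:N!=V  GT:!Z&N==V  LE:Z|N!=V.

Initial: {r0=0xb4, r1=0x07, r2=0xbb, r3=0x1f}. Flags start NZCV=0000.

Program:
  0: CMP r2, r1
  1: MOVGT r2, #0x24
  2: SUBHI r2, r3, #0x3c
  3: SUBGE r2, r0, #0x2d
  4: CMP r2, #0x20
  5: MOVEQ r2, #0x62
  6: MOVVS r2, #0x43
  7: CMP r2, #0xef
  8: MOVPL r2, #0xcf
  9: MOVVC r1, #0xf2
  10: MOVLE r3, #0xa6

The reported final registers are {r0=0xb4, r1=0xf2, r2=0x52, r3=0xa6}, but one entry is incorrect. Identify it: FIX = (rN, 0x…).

FIX = (r2, 0xe3)

0: ✓ CMP  NZCV=1010
1: · MOVGT
2: ✓ SUBHI  r2←0xe3
3: · SUBGE
4: ✓ CMP  NZCV=1010
5: · MOVEQ
6: · MOVVS
7: ✓ CMP  NZCV=1000
8: · MOVPL
9: ✓ MOVVC  r1←0xf2
10: ✓ MOVLE  r3←0xa6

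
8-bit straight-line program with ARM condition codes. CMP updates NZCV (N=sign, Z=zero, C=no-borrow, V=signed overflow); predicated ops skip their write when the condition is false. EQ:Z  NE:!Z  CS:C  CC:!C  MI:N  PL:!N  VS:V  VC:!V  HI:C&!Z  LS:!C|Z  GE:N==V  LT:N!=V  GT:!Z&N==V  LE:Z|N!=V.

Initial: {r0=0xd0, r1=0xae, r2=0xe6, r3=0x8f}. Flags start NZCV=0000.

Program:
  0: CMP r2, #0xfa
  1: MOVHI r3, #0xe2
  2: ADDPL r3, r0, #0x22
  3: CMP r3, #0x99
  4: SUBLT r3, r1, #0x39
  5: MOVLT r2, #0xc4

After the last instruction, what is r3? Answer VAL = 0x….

VAL = 0x75

0: ✓ CMP  NZCV=1000
1: · MOVHI
2: · ADDPL
3: ✓ CMP  NZCV=1000
4: ✓ SUBLT  r3←0x75
5: ✓ MOVLT  r2←0xc4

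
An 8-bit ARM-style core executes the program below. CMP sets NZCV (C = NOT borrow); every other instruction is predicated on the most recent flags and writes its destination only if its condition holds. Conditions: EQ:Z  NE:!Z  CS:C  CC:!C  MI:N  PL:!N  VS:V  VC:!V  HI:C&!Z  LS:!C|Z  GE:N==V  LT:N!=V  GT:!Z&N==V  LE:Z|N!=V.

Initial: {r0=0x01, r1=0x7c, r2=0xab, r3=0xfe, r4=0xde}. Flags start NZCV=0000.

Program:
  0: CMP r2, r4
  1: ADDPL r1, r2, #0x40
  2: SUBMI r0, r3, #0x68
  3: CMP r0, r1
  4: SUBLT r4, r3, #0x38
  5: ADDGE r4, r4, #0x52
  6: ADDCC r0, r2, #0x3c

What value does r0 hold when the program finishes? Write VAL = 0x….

[0] flags=1000 → (cmp)
[1] flags=1000 PL?F → skip
[2] flags=1000 MI?T → r0=0x96
[3] flags=0011 → (cmp)
[4] flags=0011 LT?T → r4=0xc6
[5] flags=0011 GE?F → skip
[6] flags=0011 CC?F → skip

VAL = 0x96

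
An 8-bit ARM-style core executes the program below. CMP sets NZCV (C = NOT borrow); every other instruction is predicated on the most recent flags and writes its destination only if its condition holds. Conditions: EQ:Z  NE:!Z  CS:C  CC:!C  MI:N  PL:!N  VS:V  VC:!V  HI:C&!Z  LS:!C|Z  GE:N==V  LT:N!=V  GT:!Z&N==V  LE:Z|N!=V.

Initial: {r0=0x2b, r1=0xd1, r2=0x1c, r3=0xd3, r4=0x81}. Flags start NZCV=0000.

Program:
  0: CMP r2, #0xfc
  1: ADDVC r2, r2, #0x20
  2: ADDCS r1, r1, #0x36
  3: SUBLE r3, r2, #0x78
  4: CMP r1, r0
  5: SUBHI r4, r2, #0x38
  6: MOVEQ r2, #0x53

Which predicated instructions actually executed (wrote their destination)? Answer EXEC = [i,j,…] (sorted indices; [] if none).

[0] flags=0000 → (cmp)
[1] flags=0000 VC?T → r2=0x3c
[2] flags=0000 CS?F → skip
[3] flags=0000 LE?F → skip
[4] flags=1010 → (cmp)
[5] flags=1010 HI?T → r4=0x04
[6] flags=1010 EQ?F → skip

EXEC = [1,5]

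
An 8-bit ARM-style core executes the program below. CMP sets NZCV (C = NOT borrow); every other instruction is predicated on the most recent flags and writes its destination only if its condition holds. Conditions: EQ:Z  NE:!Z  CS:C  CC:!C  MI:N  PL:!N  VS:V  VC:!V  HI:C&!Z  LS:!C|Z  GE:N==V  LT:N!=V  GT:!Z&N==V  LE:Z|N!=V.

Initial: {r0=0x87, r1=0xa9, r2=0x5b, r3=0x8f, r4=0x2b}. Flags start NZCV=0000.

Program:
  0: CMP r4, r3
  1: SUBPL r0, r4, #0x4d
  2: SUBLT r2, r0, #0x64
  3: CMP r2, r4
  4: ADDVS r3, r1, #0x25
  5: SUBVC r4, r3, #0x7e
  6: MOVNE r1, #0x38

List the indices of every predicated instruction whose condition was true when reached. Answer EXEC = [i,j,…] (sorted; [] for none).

EXEC = [5,6]

[0] flags=1001 → (cmp)
[1] flags=1001 PL?F → skip
[2] flags=1001 LT?F → skip
[3] flags=0010 → (cmp)
[4] flags=0010 VS?F → skip
[5] flags=0010 VC?T → r4=0x11
[6] flags=0010 NE?T → r1=0x38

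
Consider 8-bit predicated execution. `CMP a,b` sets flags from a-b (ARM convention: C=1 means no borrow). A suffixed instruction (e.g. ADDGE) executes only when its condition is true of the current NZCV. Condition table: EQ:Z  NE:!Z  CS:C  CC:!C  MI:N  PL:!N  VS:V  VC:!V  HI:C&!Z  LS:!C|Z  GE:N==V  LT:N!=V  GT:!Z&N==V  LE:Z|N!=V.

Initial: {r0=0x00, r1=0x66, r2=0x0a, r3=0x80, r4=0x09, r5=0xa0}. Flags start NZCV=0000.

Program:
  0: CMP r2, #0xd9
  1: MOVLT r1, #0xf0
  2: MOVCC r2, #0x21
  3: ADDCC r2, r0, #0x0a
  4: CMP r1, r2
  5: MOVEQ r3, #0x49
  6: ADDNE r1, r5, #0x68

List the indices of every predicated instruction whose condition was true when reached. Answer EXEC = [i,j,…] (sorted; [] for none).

0: ✓ CMP  NZCV=0000
1: · MOVLT
2: ✓ MOVCC  r2←0x21
3: ✓ ADDCC  r2←0x0a
4: ✓ CMP  NZCV=0010
5: · MOVEQ
6: ✓ ADDNE  r1←0x08

EXEC = [2,3,6]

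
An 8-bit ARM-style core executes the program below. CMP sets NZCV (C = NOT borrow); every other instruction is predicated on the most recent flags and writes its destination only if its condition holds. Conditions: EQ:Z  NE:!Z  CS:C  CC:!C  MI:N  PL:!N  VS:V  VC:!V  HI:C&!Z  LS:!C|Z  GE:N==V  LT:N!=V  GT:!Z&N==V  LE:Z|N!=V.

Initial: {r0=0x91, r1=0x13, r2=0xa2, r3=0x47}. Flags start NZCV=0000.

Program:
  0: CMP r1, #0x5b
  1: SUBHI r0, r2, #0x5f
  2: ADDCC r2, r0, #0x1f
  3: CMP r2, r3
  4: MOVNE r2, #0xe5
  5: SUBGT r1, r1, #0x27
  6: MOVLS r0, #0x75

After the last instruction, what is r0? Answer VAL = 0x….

[0] flags=1000 → (cmp)
[1] flags=1000 HI?F → skip
[2] flags=1000 CC?T → r2=0xb0
[3] flags=0011 → (cmp)
[4] flags=0011 NE?T → r2=0xe5
[5] flags=0011 GT?F → skip
[6] flags=0011 LS?F → skip

VAL = 0x91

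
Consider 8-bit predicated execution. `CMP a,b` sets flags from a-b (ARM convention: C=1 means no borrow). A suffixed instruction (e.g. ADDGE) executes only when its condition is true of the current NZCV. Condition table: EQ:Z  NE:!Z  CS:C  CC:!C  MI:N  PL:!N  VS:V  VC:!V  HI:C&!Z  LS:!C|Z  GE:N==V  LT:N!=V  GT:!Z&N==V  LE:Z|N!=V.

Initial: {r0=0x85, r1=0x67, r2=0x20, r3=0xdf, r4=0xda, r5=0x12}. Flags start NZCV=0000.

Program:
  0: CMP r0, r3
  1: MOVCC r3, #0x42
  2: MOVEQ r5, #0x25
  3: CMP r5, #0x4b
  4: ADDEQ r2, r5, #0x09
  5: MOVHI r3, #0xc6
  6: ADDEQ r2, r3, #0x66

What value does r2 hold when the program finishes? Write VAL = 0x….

VAL = 0x20

0: ✓ CMP  NZCV=1000
1: ✓ MOVCC  r3←0x42
2: · MOVEQ
3: ✓ CMP  NZCV=1000
4: · ADDEQ
5: · MOVHI
6: · ADDEQ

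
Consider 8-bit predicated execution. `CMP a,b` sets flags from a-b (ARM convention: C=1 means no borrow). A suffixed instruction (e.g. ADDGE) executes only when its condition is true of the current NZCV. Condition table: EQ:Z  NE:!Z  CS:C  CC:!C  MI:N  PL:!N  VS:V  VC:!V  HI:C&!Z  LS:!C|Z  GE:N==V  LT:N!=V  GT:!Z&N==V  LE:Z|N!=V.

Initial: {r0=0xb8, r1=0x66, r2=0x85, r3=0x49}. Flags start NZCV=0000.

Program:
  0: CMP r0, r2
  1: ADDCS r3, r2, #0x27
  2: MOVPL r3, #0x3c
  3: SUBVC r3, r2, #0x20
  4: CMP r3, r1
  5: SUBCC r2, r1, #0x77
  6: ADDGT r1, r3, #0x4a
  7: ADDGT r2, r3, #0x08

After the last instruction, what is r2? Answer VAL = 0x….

VAL = 0xef

0: ✓ CMP  NZCV=0010
1: ✓ ADDCS  r3←0xac
2: ✓ MOVPL  r3←0x3c
3: ✓ SUBVC  r3←0x65
4: ✓ CMP  NZCV=1000
5: ✓ SUBCC  r2←0xef
6: · ADDGT
7: · ADDGT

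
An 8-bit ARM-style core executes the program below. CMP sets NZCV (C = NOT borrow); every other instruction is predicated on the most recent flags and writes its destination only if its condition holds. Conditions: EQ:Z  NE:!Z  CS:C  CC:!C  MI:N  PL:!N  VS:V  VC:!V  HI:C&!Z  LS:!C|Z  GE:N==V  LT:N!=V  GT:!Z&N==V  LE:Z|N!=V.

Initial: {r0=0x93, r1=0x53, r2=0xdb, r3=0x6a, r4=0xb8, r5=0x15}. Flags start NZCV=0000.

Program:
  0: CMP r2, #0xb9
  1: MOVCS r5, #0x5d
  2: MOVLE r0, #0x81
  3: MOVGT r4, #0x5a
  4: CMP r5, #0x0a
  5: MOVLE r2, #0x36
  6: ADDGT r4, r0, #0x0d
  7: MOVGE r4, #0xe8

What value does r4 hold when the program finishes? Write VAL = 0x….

0: ✓ CMP  NZCV=0010
1: ✓ MOVCS  r5←0x5d
2: · MOVLE
3: ✓ MOVGT  r4←0x5a
4: ✓ CMP  NZCV=0010
5: · MOVLE
6: ✓ ADDGT  r4←0xa0
7: ✓ MOVGE  r4←0xe8

VAL = 0xe8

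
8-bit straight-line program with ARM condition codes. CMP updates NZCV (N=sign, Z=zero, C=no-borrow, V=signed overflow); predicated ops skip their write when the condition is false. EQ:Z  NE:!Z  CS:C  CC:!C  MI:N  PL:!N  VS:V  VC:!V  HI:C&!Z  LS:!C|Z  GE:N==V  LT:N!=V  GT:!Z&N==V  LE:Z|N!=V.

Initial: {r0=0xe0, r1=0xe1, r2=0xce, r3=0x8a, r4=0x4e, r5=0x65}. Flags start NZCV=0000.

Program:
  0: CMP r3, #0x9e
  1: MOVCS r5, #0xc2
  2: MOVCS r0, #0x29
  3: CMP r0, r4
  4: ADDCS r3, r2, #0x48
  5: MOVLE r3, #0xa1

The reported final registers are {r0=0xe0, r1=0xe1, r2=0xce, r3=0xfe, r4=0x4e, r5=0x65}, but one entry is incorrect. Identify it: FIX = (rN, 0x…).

FIX = (r3, 0xa1)

[0] flags=1000 → (cmp)
[1] flags=1000 CS?F → skip
[2] flags=1000 CS?F → skip
[3] flags=1010 → (cmp)
[4] flags=1010 CS?T → r3=0x16
[5] flags=1010 LE?T → r3=0xa1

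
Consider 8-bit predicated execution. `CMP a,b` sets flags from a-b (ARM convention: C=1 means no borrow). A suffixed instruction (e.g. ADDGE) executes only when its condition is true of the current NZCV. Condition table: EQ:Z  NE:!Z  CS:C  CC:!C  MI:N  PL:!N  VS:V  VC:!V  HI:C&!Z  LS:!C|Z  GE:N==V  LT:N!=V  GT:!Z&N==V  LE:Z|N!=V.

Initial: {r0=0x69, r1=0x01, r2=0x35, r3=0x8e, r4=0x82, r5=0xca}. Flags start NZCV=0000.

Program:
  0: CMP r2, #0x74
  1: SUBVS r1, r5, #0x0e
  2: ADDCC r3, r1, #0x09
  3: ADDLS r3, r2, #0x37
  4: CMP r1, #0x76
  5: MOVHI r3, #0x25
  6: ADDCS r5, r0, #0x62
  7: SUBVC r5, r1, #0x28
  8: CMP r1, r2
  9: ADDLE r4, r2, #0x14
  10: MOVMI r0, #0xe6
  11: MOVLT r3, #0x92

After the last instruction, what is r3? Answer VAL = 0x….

0: ✓ CMP  NZCV=1000
1: · SUBVS
2: ✓ ADDCC  r3←0x0a
3: ✓ ADDLS  r3←0x6c
4: ✓ CMP  NZCV=1000
5: · MOVHI
6: · ADDCS
7: ✓ SUBVC  r5←0xd9
8: ✓ CMP  NZCV=1000
9: ✓ ADDLE  r4←0x49
10: ✓ MOVMI  r0←0xe6
11: ✓ MOVLT  r3←0x92

VAL = 0x92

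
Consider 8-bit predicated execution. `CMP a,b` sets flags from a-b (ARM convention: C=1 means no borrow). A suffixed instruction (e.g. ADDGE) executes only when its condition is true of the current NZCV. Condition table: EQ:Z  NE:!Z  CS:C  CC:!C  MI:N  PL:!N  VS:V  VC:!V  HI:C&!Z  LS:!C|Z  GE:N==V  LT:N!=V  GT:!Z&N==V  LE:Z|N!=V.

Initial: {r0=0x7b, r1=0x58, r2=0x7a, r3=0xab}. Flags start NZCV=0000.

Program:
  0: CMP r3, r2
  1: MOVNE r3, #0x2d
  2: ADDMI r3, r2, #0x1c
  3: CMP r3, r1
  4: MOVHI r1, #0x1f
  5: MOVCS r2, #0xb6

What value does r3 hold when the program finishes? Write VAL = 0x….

0: ✓ CMP  NZCV=0011
1: ✓ MOVNE  r3←0x2d
2: · ADDMI
3: ✓ CMP  NZCV=1000
4: · MOVHI
5: · MOVCS

VAL = 0x2d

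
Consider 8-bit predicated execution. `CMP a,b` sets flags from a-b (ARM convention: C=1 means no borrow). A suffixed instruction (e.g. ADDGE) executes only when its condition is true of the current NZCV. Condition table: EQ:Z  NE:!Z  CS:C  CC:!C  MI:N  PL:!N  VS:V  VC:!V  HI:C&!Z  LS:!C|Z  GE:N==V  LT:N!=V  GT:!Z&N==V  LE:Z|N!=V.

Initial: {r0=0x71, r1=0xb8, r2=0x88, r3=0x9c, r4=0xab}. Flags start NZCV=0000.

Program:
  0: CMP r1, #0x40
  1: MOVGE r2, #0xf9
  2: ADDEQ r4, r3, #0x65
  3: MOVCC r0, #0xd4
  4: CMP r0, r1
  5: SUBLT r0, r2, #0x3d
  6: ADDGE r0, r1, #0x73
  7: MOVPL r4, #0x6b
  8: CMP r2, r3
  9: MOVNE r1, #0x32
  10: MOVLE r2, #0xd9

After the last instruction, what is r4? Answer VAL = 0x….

VAL = 0xab

[0] flags=0011 → (cmp)
[1] flags=0011 GE?F → skip
[2] flags=0011 EQ?F → skip
[3] flags=0011 CC?F → skip
[4] flags=1001 → (cmp)
[5] flags=1001 LT?F → skip
[6] flags=1001 GE?T → r0=0x2b
[7] flags=1001 PL?F → skip
[8] flags=1000 → (cmp)
[9] flags=1000 NE?T → r1=0x32
[10] flags=1000 LE?T → r2=0xd9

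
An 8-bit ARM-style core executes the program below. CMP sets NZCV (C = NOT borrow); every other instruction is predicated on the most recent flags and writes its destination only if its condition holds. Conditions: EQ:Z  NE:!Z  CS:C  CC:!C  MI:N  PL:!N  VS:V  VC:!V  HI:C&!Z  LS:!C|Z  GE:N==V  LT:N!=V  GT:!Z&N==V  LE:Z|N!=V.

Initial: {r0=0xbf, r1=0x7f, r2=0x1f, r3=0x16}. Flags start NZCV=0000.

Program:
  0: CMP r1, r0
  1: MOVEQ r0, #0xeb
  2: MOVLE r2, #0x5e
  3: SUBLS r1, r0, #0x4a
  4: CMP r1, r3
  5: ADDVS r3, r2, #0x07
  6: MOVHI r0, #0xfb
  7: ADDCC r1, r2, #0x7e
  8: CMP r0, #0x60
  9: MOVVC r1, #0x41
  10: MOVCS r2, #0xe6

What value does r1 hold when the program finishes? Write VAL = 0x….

VAL = 0x41

[0] flags=1001 → (cmp)
[1] flags=1001 EQ?F → skip
[2] flags=1001 LE?F → skip
[3] flags=1001 LS?T → r1=0x75
[4] flags=0010 → (cmp)
[5] flags=0010 VS?F → skip
[6] flags=0010 HI?T → r0=0xfb
[7] flags=0010 CC?F → skip
[8] flags=1010 → (cmp)
[9] flags=1010 VC?T → r1=0x41
[10] flags=1010 CS?T → r2=0xe6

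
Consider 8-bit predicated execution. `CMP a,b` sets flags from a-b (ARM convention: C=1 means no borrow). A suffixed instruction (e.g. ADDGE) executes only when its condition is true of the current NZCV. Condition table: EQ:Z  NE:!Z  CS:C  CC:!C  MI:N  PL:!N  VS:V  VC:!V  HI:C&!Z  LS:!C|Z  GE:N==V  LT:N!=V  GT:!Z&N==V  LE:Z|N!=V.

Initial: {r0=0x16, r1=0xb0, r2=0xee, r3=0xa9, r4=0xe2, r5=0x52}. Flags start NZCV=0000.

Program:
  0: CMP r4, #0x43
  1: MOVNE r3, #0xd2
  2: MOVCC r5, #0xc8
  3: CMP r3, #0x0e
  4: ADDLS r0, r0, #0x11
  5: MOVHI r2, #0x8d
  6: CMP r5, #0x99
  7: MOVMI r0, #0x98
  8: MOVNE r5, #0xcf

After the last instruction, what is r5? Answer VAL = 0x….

VAL = 0xcf

0: ✓ CMP  NZCV=1010
1: ✓ MOVNE  r3←0xd2
2: · MOVCC
3: ✓ CMP  NZCV=1010
4: · ADDLS
5: ✓ MOVHI  r2←0x8d
6: ✓ CMP  NZCV=1001
7: ✓ MOVMI  r0←0x98
8: ✓ MOVNE  r5←0xcf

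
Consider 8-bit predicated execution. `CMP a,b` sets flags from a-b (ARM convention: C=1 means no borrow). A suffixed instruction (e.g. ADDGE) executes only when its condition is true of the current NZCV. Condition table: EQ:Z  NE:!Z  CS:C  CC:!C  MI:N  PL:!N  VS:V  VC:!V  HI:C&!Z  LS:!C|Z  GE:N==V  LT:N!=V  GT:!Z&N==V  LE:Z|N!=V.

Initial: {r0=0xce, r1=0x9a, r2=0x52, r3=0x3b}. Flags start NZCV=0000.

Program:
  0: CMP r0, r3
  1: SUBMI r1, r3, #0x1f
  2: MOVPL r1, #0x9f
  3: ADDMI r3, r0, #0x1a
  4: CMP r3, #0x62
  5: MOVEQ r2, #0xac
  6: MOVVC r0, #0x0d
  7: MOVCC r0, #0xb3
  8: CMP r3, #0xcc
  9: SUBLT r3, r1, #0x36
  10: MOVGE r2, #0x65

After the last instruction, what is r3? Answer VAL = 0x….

[0] flags=1010 → (cmp)
[1] flags=1010 MI?T → r1=0x1c
[2] flags=1010 PL?F → skip
[3] flags=1010 MI?T → r3=0xe8
[4] flags=1010 → (cmp)
[5] flags=1010 EQ?F → skip
[6] flags=1010 VC?T → r0=0x0d
[7] flags=1010 CC?F → skip
[8] flags=0010 → (cmp)
[9] flags=0010 LT?F → skip
[10] flags=0010 GE?T → r2=0x65

VAL = 0xe8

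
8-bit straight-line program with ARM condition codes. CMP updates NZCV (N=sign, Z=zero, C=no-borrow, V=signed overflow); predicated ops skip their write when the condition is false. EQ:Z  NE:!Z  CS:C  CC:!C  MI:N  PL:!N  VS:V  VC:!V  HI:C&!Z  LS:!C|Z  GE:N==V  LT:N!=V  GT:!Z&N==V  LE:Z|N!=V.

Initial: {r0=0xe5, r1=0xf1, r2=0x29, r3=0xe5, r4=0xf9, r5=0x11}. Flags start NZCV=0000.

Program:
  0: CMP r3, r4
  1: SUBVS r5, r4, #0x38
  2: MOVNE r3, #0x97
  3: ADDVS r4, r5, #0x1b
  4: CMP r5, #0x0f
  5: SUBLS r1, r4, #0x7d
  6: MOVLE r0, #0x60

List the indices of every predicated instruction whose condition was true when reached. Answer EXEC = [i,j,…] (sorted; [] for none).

[0] flags=1000 → (cmp)
[1] flags=1000 VS?F → skip
[2] flags=1000 NE?T → r3=0x97
[3] flags=1000 VS?F → skip
[4] flags=0010 → (cmp)
[5] flags=0010 LS?F → skip
[6] flags=0010 LE?F → skip

EXEC = [2]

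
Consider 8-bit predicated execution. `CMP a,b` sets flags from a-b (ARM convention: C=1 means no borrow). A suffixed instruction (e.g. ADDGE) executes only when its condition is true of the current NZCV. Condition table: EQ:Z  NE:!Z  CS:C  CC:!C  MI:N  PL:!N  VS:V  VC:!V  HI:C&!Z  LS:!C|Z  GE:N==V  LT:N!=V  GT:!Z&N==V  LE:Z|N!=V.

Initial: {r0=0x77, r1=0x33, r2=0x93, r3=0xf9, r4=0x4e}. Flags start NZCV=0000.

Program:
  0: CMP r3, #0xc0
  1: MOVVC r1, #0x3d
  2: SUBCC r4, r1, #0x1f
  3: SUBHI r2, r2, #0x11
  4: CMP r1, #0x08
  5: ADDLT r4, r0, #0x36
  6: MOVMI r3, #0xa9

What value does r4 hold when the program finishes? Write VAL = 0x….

[0] flags=0010 → (cmp)
[1] flags=0010 VC?T → r1=0x3d
[2] flags=0010 CC?F → skip
[3] flags=0010 HI?T → r2=0x82
[4] flags=0010 → (cmp)
[5] flags=0010 LT?F → skip
[6] flags=0010 MI?F → skip

VAL = 0x4e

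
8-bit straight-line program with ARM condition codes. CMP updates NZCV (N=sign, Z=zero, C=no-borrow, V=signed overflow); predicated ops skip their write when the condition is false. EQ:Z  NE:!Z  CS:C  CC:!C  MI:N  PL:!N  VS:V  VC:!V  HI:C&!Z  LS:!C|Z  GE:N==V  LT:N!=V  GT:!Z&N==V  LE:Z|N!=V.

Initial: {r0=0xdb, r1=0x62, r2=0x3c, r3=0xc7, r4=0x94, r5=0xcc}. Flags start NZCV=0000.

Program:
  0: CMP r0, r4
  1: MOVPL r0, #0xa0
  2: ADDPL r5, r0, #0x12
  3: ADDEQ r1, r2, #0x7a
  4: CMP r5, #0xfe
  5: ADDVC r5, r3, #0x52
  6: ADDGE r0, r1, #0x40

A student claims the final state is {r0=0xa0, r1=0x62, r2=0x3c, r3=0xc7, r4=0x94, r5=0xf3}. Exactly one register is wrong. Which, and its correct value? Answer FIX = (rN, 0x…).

0: ✓ CMP  NZCV=0010
1: ✓ MOVPL  r0←0xa0
2: ✓ ADDPL  r5←0xb2
3: · ADDEQ
4: ✓ CMP  NZCV=1000
5: ✓ ADDVC  r5←0x19
6: · ADDGE

FIX = (r5, 0x19)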